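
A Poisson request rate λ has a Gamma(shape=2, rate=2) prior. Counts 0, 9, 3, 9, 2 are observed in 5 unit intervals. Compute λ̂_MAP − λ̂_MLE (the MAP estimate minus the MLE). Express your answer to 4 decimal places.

MAP − MLE = -1.1714

Σxᵢ = 23. Posterior is Gamma(25, 7); MAP = (25−1)/7 = 24/7 ≈ 3.42857.
MLE = x̄ = 23/5 ≈ 4.60000.
Difference = 24/7 − 23/5 = -41/35 ≈ -1.1714.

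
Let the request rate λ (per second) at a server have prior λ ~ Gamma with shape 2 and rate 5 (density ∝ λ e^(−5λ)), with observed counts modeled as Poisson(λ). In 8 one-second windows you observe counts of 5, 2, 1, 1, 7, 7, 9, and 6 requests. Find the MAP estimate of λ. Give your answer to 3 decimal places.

Σxᵢ = 5+2+1+1+7+7+9+6 = 38, with n = 8.
Posterior ∝ λe^(−5λ) · λ^38e^(−8λ) = λ^39e^(−13λ), i.e. Gamma(shape=40, rate=13).
The mode of a Gamma(a, b) with a ≥ 1 (shape–rate) is (a−1)/b = 39/13 ≈ 3.000.

λ̂_MAP = 3.000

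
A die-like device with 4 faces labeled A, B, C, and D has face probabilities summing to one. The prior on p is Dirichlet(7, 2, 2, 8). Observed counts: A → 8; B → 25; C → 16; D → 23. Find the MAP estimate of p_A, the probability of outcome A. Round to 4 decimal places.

MAP estimate of p_A = 0.1609

The posterior is Dirichlet(αᵢ + nᵢ) = Dirichlet(15, 27, 18, 31).
For a Dirichlet(a₁,…,a_K) with all aᵢ > 1, the mode has j-th component (aⱼ − 1)/(Σaᵢ − K).
Here Σaᵢ = 91 and K = 4, so p_A = (15 − 1)/(91 − 4) = 14/87 ≈ 0.1609.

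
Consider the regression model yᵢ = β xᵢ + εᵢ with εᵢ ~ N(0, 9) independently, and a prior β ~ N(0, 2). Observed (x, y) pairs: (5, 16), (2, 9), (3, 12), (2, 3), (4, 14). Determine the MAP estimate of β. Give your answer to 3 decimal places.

log p(β | y) = −Σ(yᵢ − βxᵢ)²/(2·9) − β²/(2·2) + const.
Setting the derivative to zero: Σxᵢ(yᵢ − βxᵢ)/9 − β/2 = 0, so β = Σxᵢyᵢ / (Σxᵢ² + σ²/τ²).
Σxᵢyᵢ = 5·16 + 2·9 + 3·12 + 2·3 + 4·14 = 196; Σxᵢ² = 58; σ²/τ² = 4.5.
β̂_MAP = 196 / (58 + 4.5) = 196/62.5 ≈ 3.136.

β̂_MAP = 3.136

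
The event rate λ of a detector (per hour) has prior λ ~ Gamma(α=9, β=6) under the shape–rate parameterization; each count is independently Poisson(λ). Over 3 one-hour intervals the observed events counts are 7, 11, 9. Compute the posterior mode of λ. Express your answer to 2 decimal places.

λ̂_MAP = 3.89

Σxᵢ = 7+11+9 = 27, with n = 3.
Posterior ∝ λ^8e^(−6λ) · λ^27e^(−3λ) = λ^35e^(−9λ), i.e. Gamma(shape=36, rate=9).
The mode of a Gamma(a, b) with a ≥ 1 (shape–rate) is (a−1)/b = 35/9 ≈ 3.89.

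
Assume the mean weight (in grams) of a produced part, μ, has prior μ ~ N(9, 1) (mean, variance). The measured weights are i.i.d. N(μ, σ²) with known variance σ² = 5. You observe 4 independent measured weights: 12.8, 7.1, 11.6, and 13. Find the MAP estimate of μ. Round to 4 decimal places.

μ̂_MAP = 9.9444

n = 4; x̄ = (12.8 + 7.1 + 11.6 + 13)/4 = 44.5/4 = 11.125.
For a Normal prior and Normal likelihood with known variance, the posterior is Normal; its mode equals its mean, the precision-weighted average.
Prior precision 1/σ₀² = 1/1 = 1; data precision n/σ² = 4/5 = 0.8.
μ̂ = (1·9 + 0.8·11.125) / (1 + 0.8) = 17.9/1.8 = 179/18 ≈ 9.9444.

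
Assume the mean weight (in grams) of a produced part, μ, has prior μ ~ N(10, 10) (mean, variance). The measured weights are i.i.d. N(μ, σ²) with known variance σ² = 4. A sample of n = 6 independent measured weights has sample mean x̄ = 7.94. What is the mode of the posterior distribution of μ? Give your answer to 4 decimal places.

μ̂_MAP = 8.0688

n = 6, x̄ = 7.94.
For a Normal prior and Normal likelihood with known variance, the posterior is Normal; its mode equals its mean, the precision-weighted average.
Prior precision 1/σ₀² = 1/10 = 0.1; data precision n/σ² = 6/4 = 1.5.
μ̂ = (0.1·10 + 1.5·7.94) / (0.1 + 1.5) = 12.91/1.6 = 8.06875 ≈ 8.0688.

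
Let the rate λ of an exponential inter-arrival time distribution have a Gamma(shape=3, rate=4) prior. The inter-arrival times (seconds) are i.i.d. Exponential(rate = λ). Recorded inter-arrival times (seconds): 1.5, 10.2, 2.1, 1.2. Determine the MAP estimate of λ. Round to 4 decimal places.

λ̂_MAP = 0.3158

The Exponential(rate=λ) likelihood is ∝ λ^n e^(−λΣtᵢ). Here n = 4 and Σtᵢ = 1.5 + 10.2 + 2.1 + 1.2 = 15.
Posterior ∝ λ^2e^(−4λ) · λ^4e^(−15λ) = λ^6e^(−19λ), i.e. Gamma(7, 19).
Mode = (a−1)/b = 6/19 ≈ 0.3158.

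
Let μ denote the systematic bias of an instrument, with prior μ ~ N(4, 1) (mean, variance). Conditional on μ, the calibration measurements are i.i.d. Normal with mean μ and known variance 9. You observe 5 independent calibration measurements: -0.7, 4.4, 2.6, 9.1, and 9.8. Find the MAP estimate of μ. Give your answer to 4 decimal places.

n = 5; x̄ = ((-0.7) + 4.4 + 2.6 + 9.1 + 9.8)/5 = 25.2/5 = 5.04.
For a Normal prior and Normal likelihood with known variance, the posterior is Normal; its mode equals its mean, the precision-weighted average.
Prior precision 1/σ₀² = 1/1 = 1; data precision n/σ² = 5/9.
μ̂ = (1·4 + (5/9)·5.04) / (1 + 5/9) = 6.8/(14/9) = 153/35 ≈ 4.3714.

μ̂_MAP = 4.3714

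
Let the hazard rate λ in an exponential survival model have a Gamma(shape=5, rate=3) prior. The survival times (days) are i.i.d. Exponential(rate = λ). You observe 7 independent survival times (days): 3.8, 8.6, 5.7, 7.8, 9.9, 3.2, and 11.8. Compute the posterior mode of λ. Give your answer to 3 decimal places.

λ̂_MAP = 0.204

The Exponential(rate=λ) likelihood is ∝ λ^n e^(−λΣtᵢ). Here n = 7 and Σtᵢ = 3.8 + 8.6 + 5.7 + 7.8 + 9.9 + 3.2 + 11.8 = 50.8.
Posterior ∝ λ^4e^(−3λ) · λ^7e^(−50.8λ) = λ^11e^(−53.8λ), i.e. Gamma(12, 53.8).
Mode = (a−1)/b = 11/53.8 ≈ 0.204.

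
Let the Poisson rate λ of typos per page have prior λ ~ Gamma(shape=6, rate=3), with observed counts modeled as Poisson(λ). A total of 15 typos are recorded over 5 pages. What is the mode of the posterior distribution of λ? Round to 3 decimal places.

λ̂_MAP = 2.500

Σxᵢ = 15, n = 5.
Posterior ∝ λ^5e^(−3λ) · λ^15e^(−5λ) = λ^20e^(−8λ), i.e. Gamma(shape=21, rate=8).
The mode of a Gamma(a, b) with a ≥ 1 (shape–rate) is (a−1)/b = 20/8 ≈ 2.500.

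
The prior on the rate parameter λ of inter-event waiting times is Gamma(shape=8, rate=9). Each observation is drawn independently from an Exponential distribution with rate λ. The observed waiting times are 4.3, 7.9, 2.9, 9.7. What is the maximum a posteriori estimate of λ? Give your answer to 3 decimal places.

The Exponential(rate=λ) likelihood is ∝ λ^n e^(−λΣtᵢ). Here n = 4 and Σtᵢ = 4.3 + 7.9 + 2.9 + 9.7 = 24.8.
Posterior ∝ λ^7e^(−9λ) · λ^4e^(−24.8λ) = λ^11e^(−33.8λ), i.e. Gamma(12, 33.8).
Mode = (a−1)/b = 11/33.8 ≈ 0.325.

λ̂_MAP = 0.325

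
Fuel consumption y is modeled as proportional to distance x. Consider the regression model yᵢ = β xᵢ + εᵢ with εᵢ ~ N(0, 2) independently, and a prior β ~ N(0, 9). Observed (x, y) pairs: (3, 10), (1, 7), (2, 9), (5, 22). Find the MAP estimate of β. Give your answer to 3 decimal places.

β̂_MAP = 4.207

log p(β | y) = −Σ(yᵢ − βxᵢ)²/(2·2) − β²/(2·9) + const.
Setting the derivative to zero: Σxᵢ(yᵢ − βxᵢ)/2 − β/9 = 0, so β = Σxᵢyᵢ / (Σxᵢ² + σ²/τ²).
Σxᵢyᵢ = 3·10 + 1·7 + 2·9 + 5·22 = 165; Σxᵢ² = 39; σ²/τ² = 2/9.
β̂_MAP = 165 / (39 + 2/9) = 165/(353/9) = 1485/353 ≈ 4.207.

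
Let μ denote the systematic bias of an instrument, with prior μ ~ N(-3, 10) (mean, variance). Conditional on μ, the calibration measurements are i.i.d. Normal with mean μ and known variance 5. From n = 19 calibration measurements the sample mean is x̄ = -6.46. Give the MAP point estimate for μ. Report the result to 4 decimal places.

μ̂_MAP = -6.3713

n = 19, x̄ = -6.46.
For a Normal prior and Normal likelihood with known variance, the posterior is Normal; its mode equals its mean, the precision-weighted average.
Prior precision 1/σ₀² = 1/10 = 0.1; data precision n/σ² = 19/5 = 3.8.
μ̂ = (0.1·(-3) + 3.8·(-6.46)) / (0.1 + 3.8) = (-24.848)/3.9 = -6212/975 ≈ -6.3713.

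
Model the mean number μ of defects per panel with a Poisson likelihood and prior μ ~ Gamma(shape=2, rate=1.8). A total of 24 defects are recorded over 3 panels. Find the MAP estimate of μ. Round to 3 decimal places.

Σxᵢ = 24, n = 3.
Posterior ∝ μe^(−1.8μ) · μ^24e^(−3μ) = μ^25e^(−4.8μ), i.e. Gamma(shape=26, rate=4.8).
The mode of a Gamma(a, b) with a ≥ 1 (shape–rate) is (a−1)/b = 25/4.8 ≈ 5.208.

μ̂_MAP = 5.208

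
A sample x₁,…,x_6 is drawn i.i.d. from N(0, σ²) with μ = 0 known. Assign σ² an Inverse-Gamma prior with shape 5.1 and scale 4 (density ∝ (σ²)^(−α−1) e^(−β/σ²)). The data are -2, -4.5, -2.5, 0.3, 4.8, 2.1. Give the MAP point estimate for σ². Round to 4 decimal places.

σ̂²_MAP = 3.6286

Sum of squared deviations about the known mean: SS = (-2−0)² + (-4.5−0)² + (-2.5−0)² + (0.3−0)² + (4.8−0)² + (2.1−0)² = 58.04.
The Normal likelihood contributes (σ²)^(−n/2) exp(−SS/(2σ²)), so the posterior is Inverse-Gamma(α + n/2, β + SS/2) = Inverse-Gamma(8.1, 33.02).
The mode of Inverse-Gamma(a, b) is b/(a+1) = 33.02/9.1 ≈ 3.6286.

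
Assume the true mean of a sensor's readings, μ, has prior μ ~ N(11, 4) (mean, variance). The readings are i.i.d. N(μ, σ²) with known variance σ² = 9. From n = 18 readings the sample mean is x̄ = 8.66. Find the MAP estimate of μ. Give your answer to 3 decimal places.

n = 18, x̄ = 8.66.
For a Normal prior and Normal likelihood with known variance, the posterior is Normal; its mode equals its mean, the precision-weighted average.
Prior precision 1/σ₀² = 1/4 = 0.25; data precision n/σ² = 18/9 = 2.
μ̂ = (0.25·11 + 2·8.66) / (0.25 + 2) = 20.07/2.25 = 8.920.

μ̂_MAP = 8.920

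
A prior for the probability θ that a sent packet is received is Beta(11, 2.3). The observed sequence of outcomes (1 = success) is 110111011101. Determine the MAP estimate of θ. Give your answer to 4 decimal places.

Prior: Beta(11, 2.3).
Data: 9 successes in 12 trials (from the sequence). The binomial likelihood contributes θ^9(1−θ)^3, so the posterior is Beta(11+9, 2.3+3) = Beta(20, 5.3).
For Beta(a, b) with a, b > 1 the mode is (a−1)/(a+b−2) = 19/23.3 ≈ 0.8155.

θ̂_MAP = 0.8155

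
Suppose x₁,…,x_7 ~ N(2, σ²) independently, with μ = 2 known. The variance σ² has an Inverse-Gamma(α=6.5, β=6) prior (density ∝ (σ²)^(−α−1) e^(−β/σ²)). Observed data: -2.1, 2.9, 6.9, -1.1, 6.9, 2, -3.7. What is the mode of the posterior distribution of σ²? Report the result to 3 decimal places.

Sum of squared deviations about the known mean: SS = (-2.1−2)² + (2.9−2)² + (6.9−2)² + (-1.1−2)² + (6.9−2)² + (2−2)² + (-3.7−2)² = 107.74.
The Normal likelihood contributes (σ²)^(−n/2) exp(−SS/(2σ²)), so the posterior is Inverse-Gamma(α + n/2, β + SS/2) = Inverse-Gamma(10, 59.87).
The mode of Inverse-Gamma(a, b) is b/(a+1) = 59.87/11 ≈ 5.443.

σ̂²_MAP = 5.443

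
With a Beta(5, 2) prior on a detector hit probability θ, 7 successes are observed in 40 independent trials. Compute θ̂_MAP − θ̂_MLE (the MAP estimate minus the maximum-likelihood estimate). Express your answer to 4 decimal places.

MAP − MLE = 0.0694

Posterior is Beta(12, 35); MAP = (12−1)/(47−2) = 11/45 ≈ 0.24444.
MLE ignores the prior: θ̂_MLE = k/n = 7/40 ≈ 0.17500.
Difference = 11/45 − 7/40 = 5/72 ≈ 0.0694.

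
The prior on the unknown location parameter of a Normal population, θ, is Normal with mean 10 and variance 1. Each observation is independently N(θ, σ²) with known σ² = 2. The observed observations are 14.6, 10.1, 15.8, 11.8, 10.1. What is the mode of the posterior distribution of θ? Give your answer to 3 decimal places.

n = 5; x̄ = (14.6 + 10.1 + 15.8 + 11.8 + 10.1)/5 = 62.4/5 = 12.48.
For a Normal prior and Normal likelihood with known variance, the posterior is Normal; its mode equals its mean, the precision-weighted average.
Prior precision 1/σ₀² = 1/1 = 1; data precision n/σ² = 5/2 = 2.5.
θ̂ = (1·10 + 2.5·12.48) / (1 + 2.5) = 41.2/3.5 = 412/35 ≈ 11.771.

θ̂_MAP = 11.771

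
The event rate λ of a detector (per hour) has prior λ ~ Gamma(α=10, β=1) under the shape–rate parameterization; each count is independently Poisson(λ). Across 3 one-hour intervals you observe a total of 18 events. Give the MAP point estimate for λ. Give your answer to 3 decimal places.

λ̂_MAP = 6.750

Σxᵢ = 18, n = 3.
Posterior ∝ λ^9e^(−1λ) · λ^18e^(−3λ) = λ^27e^(−4λ), i.e. Gamma(shape=28, rate=4).
The mode of a Gamma(a, b) with a ≥ 1 (shape–rate) is (a−1)/b = 27/4 ≈ 6.750.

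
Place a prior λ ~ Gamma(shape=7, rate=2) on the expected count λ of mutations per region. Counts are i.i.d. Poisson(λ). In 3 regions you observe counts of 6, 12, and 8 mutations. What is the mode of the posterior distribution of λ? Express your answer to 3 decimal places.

Σxᵢ = 6+12+8 = 26, with n = 3.
Posterior ∝ λ^6e^(−2λ) · λ^26e^(−3λ) = λ^32e^(−5λ), i.e. Gamma(shape=33, rate=5).
The mode of a Gamma(a, b) with a ≥ 1 (shape–rate) is (a−1)/b = 32/5 ≈ 6.400.

λ̂_MAP = 6.400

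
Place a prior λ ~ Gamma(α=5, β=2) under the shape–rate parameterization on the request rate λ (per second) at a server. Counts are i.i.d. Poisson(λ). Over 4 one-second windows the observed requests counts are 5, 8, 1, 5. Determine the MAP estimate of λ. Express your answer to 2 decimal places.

λ̂_MAP = 3.83

Σxᵢ = 5+8+1+5 = 19, with n = 4.
Posterior ∝ λ^4e^(−2λ) · λ^19e^(−4λ) = λ^23e^(−6λ), i.e. Gamma(shape=24, rate=6).
The mode of a Gamma(a, b) with a ≥ 1 (shape–rate) is (a−1)/b = 23/6 ≈ 3.83.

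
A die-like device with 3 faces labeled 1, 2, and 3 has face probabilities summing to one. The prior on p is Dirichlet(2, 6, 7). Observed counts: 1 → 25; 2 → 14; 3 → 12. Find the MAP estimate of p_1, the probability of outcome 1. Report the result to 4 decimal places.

MAP estimate: 0.4127

The posterior is Dirichlet(αᵢ + nᵢ) = Dirichlet(27, 20, 19).
For a Dirichlet(a₁,…,a_K) with all aᵢ > 1, the mode has j-th component (aⱼ − 1)/(Σaᵢ − K).
Here Σaᵢ = 66 and K = 3, so p_1 = (27 − 1)/(66 − 3) = 26/63 ≈ 0.4127.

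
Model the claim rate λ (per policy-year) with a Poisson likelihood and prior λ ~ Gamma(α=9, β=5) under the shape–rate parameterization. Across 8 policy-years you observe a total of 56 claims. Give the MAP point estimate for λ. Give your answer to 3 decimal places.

Σxᵢ = 56, n = 8.
Posterior ∝ λ^8e^(−5λ) · λ^56e^(−8λ) = λ^64e^(−13λ), i.e. Gamma(shape=65, rate=13).
The mode of a Gamma(a, b) with a ≥ 1 (shape–rate) is (a−1)/b = 64/13 ≈ 4.923.

λ̂_MAP = 4.923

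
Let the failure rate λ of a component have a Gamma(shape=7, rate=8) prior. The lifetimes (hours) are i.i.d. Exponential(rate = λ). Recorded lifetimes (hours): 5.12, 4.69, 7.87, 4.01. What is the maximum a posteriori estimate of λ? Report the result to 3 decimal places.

λ̂_MAP = 0.337

The Exponential(rate=λ) likelihood is ∝ λ^n e^(−λΣtᵢ). Here n = 4 and Σtᵢ = 5.12 + 4.69 + 7.87 + 4.01 = 21.69.
Posterior ∝ λ^6e^(−8λ) · λ^4e^(−21.69λ) = λ^10e^(−29.69λ), i.e. Gamma(11, 29.69).
Mode = (a−1)/b = 10/29.69 ≈ 0.337.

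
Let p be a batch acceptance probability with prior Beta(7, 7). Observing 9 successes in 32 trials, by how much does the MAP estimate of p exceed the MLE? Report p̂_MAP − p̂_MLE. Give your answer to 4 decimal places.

MAP − MLE = 0.0597

Posterior is Beta(16, 30); MAP = (16−1)/(46−2) = 15/44 ≈ 0.34091.
MLE ignores the prior: p̂_MLE = k/n = 9/32 ≈ 0.28125.
Difference = 15/44 − 9/32 = 21/352 ≈ 0.0597.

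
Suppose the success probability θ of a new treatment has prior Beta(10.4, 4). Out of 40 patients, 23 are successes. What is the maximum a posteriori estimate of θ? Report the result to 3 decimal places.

θ̂_MAP = 0.618

Prior: Beta(10.4, 4).
Data: 23 successes in 40 trials. The binomial likelihood contributes θ^23(1−θ)^17, so the posterior is Beta(10.4+23, 4+17) = Beta(33.4, 21).
For Beta(a, b) with a, b > 1 the mode is (a−1)/(a+b−2) = 32.4/52.4 ≈ 0.618.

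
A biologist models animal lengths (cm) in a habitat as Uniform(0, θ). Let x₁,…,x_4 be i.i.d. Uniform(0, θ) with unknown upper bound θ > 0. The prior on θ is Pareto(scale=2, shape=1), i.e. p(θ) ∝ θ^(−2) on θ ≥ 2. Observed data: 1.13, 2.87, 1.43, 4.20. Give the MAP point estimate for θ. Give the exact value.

The Uniform(0, θ) likelihood is θ^(−n) for θ ≥ max(xᵢ), zero otherwise. Here max(xᵢ) = 4.20.
Posterior ∝ θ^(−2) · θ^(−4) = θ^(−6) on θ ≥ max(2, 4.20) = 4.20.
This density is strictly decreasing in θ, so the posterior mode lies at the lower boundary of the support.

θ̂_MAP = 4.20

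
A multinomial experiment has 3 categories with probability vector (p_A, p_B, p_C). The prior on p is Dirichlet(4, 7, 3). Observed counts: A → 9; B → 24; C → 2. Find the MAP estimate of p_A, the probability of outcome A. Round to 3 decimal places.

MAP estimate of p_A = 0.261

The posterior is Dirichlet(αᵢ + nᵢ) = Dirichlet(13, 31, 5).
For a Dirichlet(a₁,…,a_K) with all aᵢ > 1, the mode has j-th component (aⱼ − 1)/(Σaᵢ − K).
Here Σaᵢ = 49 and K = 3, so p_A = (13 − 1)/(49 − 3) = 12/46 ≈ 0.261.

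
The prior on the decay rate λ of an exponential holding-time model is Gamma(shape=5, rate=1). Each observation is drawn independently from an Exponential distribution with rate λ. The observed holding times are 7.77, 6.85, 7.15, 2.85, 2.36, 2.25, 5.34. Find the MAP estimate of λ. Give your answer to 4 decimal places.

The Exponential(rate=λ) likelihood is ∝ λ^n e^(−λΣtᵢ). Here n = 7 and Σtᵢ = 7.77 + 6.85 + 7.15 + 2.85 + 2.36 + 2.25 + 5.34 = 34.57.
Posterior ∝ λ^4e^(−1λ) · λ^7e^(−34.57λ) = λ^11e^(−35.57λ), i.e. Gamma(12, 35.57).
Mode = (a−1)/b = 11/35.57 ≈ 0.3092.

λ̂_MAP = 0.3092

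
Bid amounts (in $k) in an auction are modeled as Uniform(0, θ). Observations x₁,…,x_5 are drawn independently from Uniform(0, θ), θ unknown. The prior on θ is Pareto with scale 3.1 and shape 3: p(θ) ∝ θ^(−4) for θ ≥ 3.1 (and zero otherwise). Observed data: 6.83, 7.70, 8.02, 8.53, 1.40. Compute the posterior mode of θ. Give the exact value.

θ̂_MAP = 8.53

The Uniform(0, θ) likelihood is θ^(−n) for θ ≥ max(xᵢ), zero otherwise. Here max(xᵢ) = 8.53.
Posterior ∝ θ^(−4) · θ^(−5) = θ^(−9) on θ ≥ max(3.1, 8.53) = 8.53.
This density is strictly decreasing in θ, so the posterior mode lies at the lower boundary of the support.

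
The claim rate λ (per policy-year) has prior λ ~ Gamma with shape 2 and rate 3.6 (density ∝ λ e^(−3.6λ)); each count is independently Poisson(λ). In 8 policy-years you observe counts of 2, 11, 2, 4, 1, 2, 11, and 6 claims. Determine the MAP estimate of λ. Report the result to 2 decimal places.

Σxᵢ = 2+11+2+4+1+2+11+6 = 39, with n = 8.
Posterior ∝ λe^(−3.6λ) · λ^39e^(−8λ) = λ^40e^(−11.6λ), i.e. Gamma(shape=41, rate=11.6).
The mode of a Gamma(a, b) with a ≥ 1 (shape–rate) is (a−1)/b = 40/11.6 ≈ 3.45.

λ̂_MAP = 3.45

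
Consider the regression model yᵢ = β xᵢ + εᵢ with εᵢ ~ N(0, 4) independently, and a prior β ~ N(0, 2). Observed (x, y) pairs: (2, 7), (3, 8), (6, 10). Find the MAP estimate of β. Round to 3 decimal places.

β̂_MAP = 1.922

log p(β | y) = −Σ(yᵢ − βxᵢ)²/(2·4) − β²/(2·2) + const.
Setting the derivative to zero: Σxᵢ(yᵢ − βxᵢ)/4 − β/2 = 0, so β = Σxᵢyᵢ / (Σxᵢ² + σ²/τ²).
Σxᵢyᵢ = 2·7 + 3·8 + 6·10 = 98; Σxᵢ² = 49; σ²/τ² = 2.
β̂_MAP = 98 / (49 + 2) = 98/51 ≈ 1.922.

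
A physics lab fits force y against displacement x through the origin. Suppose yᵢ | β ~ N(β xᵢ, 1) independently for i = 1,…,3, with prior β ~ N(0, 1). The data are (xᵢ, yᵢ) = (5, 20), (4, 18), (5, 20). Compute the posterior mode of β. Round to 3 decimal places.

log p(β | y) = −Σ(yᵢ − βxᵢ)²/(2·1) − β²/(2·1) + const.
Setting the derivative to zero: Σxᵢ(yᵢ − βxᵢ)/1 − β/1 = 0, so β = Σxᵢyᵢ / (Σxᵢ² + σ²/τ²).
Σxᵢyᵢ = 5·20 + 4·18 + 5·20 = 272; Σxᵢ² = 66; σ²/τ² = 1.
β̂_MAP = 272 / (66 + 1) = 272/67 ≈ 4.060.

β̂_MAP = 4.060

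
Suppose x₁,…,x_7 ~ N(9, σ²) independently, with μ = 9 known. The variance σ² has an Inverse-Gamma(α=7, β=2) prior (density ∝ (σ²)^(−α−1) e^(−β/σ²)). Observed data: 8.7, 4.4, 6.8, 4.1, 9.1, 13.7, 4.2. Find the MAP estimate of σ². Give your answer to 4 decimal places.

Sum of squared deviations about the known mean: SS = (8.7−9)² + (4.4−9)² + (6.8−9)² + (4.1−9)² + (9.1−9)² + (13.7−9)² + (4.2−9)² = 95.24.
The Normal likelihood contributes (σ²)^(−n/2) exp(−SS/(2σ²)), so the posterior is Inverse-Gamma(α + n/2, β + SS/2) = Inverse-Gamma(10.5, 49.62).
The mode of Inverse-Gamma(a, b) is b/(a+1) = 49.62/11.5 ≈ 4.3148.

σ̂²_MAP = 4.3148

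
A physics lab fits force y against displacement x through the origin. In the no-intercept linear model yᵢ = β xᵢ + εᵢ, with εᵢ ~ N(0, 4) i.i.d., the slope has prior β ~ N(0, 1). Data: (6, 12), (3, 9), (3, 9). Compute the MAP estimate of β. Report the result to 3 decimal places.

log p(β | y) = −Σ(yᵢ − βxᵢ)²/(2·4) − β²/(2·1) + const.
Setting the derivative to zero: Σxᵢ(yᵢ − βxᵢ)/4 − β/1 = 0, so β = Σxᵢyᵢ / (Σxᵢ² + σ²/τ²).
Σxᵢyᵢ = 6·12 + 3·9 + 3·9 = 126; Σxᵢ² = 54; σ²/τ² = 4.
β̂_MAP = 126 / (54 + 4) = 126/58 ≈ 2.172.

β̂_MAP = 2.172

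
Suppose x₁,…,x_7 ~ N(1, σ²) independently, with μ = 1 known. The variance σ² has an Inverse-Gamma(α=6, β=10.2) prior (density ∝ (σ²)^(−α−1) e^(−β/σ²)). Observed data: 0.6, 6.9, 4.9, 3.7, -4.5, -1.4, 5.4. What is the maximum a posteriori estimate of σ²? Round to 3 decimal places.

Sum of squared deviations about the known mean: SS = (0.6−1)² + (6.9−1)² + (4.9−1)² + (3.7−1)² + (-4.5−1)² + (-1.4−1)² + (5.4−1)² = 112.84.
The Normal likelihood contributes (σ²)^(−n/2) exp(−SS/(2σ²)), so the posterior is Inverse-Gamma(α + n/2, β + SS/2) = Inverse-Gamma(9.5, 66.62).
The mode of Inverse-Gamma(a, b) is b/(a+1) = 66.62/10.5 ≈ 6.345.

σ̂²_MAP = 6.345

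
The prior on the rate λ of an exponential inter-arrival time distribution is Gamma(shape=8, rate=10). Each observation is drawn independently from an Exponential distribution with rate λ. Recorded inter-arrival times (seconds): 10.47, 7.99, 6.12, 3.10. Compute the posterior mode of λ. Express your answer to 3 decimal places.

The Exponential(rate=λ) likelihood is ∝ λ^n e^(−λΣtᵢ). Here n = 4 and Σtᵢ = 10.47 + 7.99 + 6.12 + 3.10 = 27.68.
Posterior ∝ λ^7e^(−10λ) · λ^4e^(−27.68λ) = λ^11e^(−37.68λ), i.e. Gamma(12, 37.68).
Mode = (a−1)/b = 11/37.68 ≈ 0.292.

λ̂_MAP = 0.292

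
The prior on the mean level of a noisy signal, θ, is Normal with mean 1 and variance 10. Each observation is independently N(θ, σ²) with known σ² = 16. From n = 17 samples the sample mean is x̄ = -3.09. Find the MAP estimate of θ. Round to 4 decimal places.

n = 17, x̄ = -3.09.
For a Normal prior and Normal likelihood with known variance, the posterior is Normal; its mode equals its mean, the precision-weighted average.
Prior precision 1/σ₀² = 1/10 = 0.1; data precision n/σ² = 17/16 = 1.0625.
θ̂ = (0.1·1 + 1.0625·(-3.09)) / (0.1 + 1.0625) = (-3.183125)/1.1625 = -5093/1860 ≈ -2.7382.

θ̂_MAP = -2.7382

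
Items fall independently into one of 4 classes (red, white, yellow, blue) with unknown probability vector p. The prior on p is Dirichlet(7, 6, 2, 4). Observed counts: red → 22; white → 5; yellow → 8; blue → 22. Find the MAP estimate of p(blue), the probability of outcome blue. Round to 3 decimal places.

MAP estimate of p(blue) = 0.347

The posterior is Dirichlet(αᵢ + nᵢ) = Dirichlet(29, 11, 10, 26).
For a Dirichlet(a₁,…,a_K) with all aᵢ > 1, the mode has j-th component (aⱼ − 1)/(Σaᵢ − K).
Here Σaᵢ = 76 and K = 4, so p(blue) = (26 − 1)/(76 − 4) = 25/72 ≈ 0.347.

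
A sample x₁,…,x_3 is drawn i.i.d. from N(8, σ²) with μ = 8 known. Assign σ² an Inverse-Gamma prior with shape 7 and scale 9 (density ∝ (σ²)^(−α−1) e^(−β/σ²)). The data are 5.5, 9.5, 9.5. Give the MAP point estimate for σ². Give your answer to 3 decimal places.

Sum of squared deviations about the known mean: SS = (5.5−8)² + (9.5−8)² + (9.5−8)² = 10.75.
The Normal likelihood contributes (σ²)^(−n/2) exp(−SS/(2σ²)), so the posterior is Inverse-Gamma(α + n/2, β + SS/2) = Inverse-Gamma(8.5, 14.375).
The mode of Inverse-Gamma(a, b) is b/(a+1) = 14.375/9.5 ≈ 1.513.

σ̂²_MAP = 1.513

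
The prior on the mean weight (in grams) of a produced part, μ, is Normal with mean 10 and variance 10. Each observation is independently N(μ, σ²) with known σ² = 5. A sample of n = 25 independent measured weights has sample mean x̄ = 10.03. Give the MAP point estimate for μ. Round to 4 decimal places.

μ̂_MAP = 10.0294

n = 25, x̄ = 10.03.
For a Normal prior and Normal likelihood with known variance, the posterior is Normal; its mode equals its mean, the precision-weighted average.
Prior precision 1/σ₀² = 1/10 = 0.1; data precision n/σ² = 25/5 = 5.
μ̂ = (0.1·10 + 5·10.03) / (0.1 + 5) = 51.15/5.1 = 341/34 ≈ 10.0294.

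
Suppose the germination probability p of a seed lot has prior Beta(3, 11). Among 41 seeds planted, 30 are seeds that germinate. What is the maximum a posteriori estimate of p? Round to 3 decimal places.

p̂_MAP = 0.604

Prior: Beta(3, 11).
Data: 30 successes in 41 trials. The binomial likelihood contributes p^30(1−p)^11, so the posterior is Beta(3+30, 11+11) = Beta(33, 22).
For Beta(a, b) with a, b > 1 the mode is (a−1)/(a+b−2) = 32/53 ≈ 0.604.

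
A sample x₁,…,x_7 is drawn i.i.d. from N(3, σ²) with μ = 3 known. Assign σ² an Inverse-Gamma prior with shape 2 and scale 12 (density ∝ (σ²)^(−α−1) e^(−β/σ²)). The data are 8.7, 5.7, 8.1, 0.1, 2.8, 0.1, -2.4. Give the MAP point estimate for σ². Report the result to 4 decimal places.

σ̂²_MAP = 10.4469

Sum of squared deviations about the known mean: SS = (8.7−3)² + (5.7−3)² + (8.1−3)² + (0.1−3)² + (2.8−3)² + (0.1−3)² + (-2.4−3)² = 111.81.
The Normal likelihood contributes (σ²)^(−n/2) exp(−SS/(2σ²)), so the posterior is Inverse-Gamma(α + n/2, β + SS/2) = Inverse-Gamma(5.5, 67.905).
The mode of Inverse-Gamma(a, b) is b/(a+1) = 67.905/6.5 ≈ 10.4469.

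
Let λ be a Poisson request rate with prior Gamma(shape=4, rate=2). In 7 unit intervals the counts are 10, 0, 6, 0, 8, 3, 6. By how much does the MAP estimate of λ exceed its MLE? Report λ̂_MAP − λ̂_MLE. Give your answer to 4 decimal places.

Σxᵢ = 33. Posterior is Gamma(37, 9); MAP = (37−1)/9 = 36/9 ≈ 4.00000.
MLE = x̄ = 33/7 ≈ 4.71429.
Difference = 36/9 − 33/7 = -5/7 ≈ -0.7143.

MAP − MLE = -0.7143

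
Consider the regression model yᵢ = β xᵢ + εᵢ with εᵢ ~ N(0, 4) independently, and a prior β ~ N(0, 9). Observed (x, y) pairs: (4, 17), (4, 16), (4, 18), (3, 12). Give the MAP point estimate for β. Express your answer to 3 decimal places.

log p(β | y) = −Σ(yᵢ − βxᵢ)²/(2·4) − β²/(2·9) + const.
Setting the derivative to zero: Σxᵢ(yᵢ − βxᵢ)/4 − β/9 = 0, so β = Σxᵢyᵢ / (Σxᵢ² + σ²/τ²).
Σxᵢyᵢ = 4·17 + 4·16 + 4·18 + 3·12 = 240; Σxᵢ² = 57; σ²/τ² = 4/9.
β̂_MAP = 240 / (57 + 4/9) = 240/(517/9) = 2160/517 ≈ 4.178.

β̂_MAP = 4.178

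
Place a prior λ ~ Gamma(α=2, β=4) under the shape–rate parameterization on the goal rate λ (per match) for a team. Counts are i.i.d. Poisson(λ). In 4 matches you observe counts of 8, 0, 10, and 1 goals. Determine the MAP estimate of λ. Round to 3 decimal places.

Σxᵢ = 8+0+10+1 = 19, with n = 4.
Posterior ∝ λe^(−4λ) · λ^19e^(−4λ) = λ^20e^(−8λ), i.e. Gamma(shape=21, rate=8).
The mode of a Gamma(a, b) with a ≥ 1 (shape–rate) is (a−1)/b = 20/8 ≈ 2.500.

λ̂_MAP = 2.500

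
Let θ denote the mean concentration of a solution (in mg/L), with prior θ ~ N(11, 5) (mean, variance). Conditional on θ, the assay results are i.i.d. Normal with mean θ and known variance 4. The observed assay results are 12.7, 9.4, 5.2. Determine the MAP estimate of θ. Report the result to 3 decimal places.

n = 3; x̄ = (12.7 + 9.4 + 5.2)/3 = 27.3/3 = 9.1.
For a Normal prior and Normal likelihood with known variance, the posterior is Normal; its mode equals its mean, the precision-weighted average.
Prior precision 1/σ₀² = 1/5 = 0.2; data precision n/σ² = 3/4 = 0.75.
θ̂ = (0.2·11 + 0.75·9.1) / (0.2 + 0.75) = 9.025/0.95 = 9.500.

θ̂_MAP = 9.500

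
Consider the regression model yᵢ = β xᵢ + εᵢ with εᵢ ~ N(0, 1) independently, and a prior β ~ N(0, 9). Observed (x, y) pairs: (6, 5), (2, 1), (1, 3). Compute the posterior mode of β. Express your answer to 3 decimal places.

log p(β | y) = −Σ(yᵢ − βxᵢ)²/(2·1) − β²/(2·9) + const.
Setting the derivative to zero: Σxᵢ(yᵢ − βxᵢ)/1 − β/9 = 0, so β = Σxᵢyᵢ / (Σxᵢ² + σ²/τ²).
Σxᵢyᵢ = 6·5 + 2·1 + 1·3 = 35; Σxᵢ² = 41; σ²/τ² = 1/9.
β̂_MAP = 35 / (41 + 1/9) = 35/(370/9) = 63/74 ≈ 0.851.

β̂_MAP = 0.851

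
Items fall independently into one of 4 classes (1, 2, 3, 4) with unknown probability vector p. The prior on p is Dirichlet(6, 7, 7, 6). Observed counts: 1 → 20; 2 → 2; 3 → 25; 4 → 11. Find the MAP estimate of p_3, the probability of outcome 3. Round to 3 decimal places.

MAP estimate: 0.388

The posterior is Dirichlet(αᵢ + nᵢ) = Dirichlet(26, 9, 32, 17).
For a Dirichlet(a₁,…,a_K) with all aᵢ > 1, the mode has j-th component (aⱼ − 1)/(Σaᵢ − K).
Here Σaᵢ = 84 and K = 4, so p_3 = (32 − 1)/(84 − 4) = 31/80 ≈ 0.388.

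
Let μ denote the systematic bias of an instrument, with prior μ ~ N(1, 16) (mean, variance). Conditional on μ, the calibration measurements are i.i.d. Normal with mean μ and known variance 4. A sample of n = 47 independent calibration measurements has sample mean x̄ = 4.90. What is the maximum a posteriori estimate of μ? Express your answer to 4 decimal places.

n = 47, x̄ = 4.90.
For a Normal prior and Normal likelihood with known variance, the posterior is Normal; its mode equals its mean, the precision-weighted average.
Prior precision 1/σ₀² = 1/16 = 0.0625; data precision n/σ² = 47/4 = 11.75.
μ̂ = (0.0625·1 + 11.75·4.9) / (0.0625 + 11.75) = 57.6375/11.8125 = 1537/315 ≈ 4.8794.

μ̂_MAP = 4.8794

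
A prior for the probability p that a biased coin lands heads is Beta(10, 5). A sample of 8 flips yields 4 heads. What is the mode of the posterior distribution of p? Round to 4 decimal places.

p̂_MAP = 0.6190

Prior: Beta(10, 5).
Data: 4 successes in 8 trials. The binomial likelihood contributes p^4(1−p)^4, so the posterior is Beta(10+4, 5+4) = Beta(14, 9).
For Beta(a, b) with a, b > 1 the mode is (a−1)/(a+b−2) = 13/21 ≈ 0.6190.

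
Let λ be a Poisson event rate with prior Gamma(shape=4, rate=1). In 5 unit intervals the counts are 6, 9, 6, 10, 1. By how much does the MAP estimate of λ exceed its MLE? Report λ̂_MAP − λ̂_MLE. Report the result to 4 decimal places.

Σxᵢ = 32. Posterior is Gamma(36, 6); MAP = (36−1)/6 = 35/6 ≈ 5.83333.
MLE = x̄ = 32/5 ≈ 6.40000.
Difference = 35/6 − 32/5 = -17/30 ≈ -0.5667.

MAP − MLE = -0.5667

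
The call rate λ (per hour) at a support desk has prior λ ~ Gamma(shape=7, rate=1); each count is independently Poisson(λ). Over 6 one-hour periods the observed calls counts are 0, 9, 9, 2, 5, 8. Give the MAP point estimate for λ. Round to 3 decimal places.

λ̂_MAP = 5.571

Σxᵢ = 0+9+9+2+5+8 = 33, with n = 6.
Posterior ∝ λ^6e^(−1λ) · λ^33e^(−6λ) = λ^39e^(−7λ), i.e. Gamma(shape=40, rate=7).
The mode of a Gamma(a, b) with a ≥ 1 (shape–rate) is (a−1)/b = 39/7 ≈ 5.571.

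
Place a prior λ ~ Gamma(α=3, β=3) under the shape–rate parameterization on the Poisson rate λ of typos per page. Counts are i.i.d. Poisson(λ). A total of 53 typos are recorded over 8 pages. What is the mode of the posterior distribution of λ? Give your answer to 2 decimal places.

Σxᵢ = 53, n = 8.
Posterior ∝ λ^2e^(−3λ) · λ^53e^(−8λ) = λ^55e^(−11λ), i.e. Gamma(shape=56, rate=11).
The mode of a Gamma(a, b) with a ≥ 1 (shape–rate) is (a−1)/b = 55/11 ≈ 5.00.

λ̂_MAP = 5.00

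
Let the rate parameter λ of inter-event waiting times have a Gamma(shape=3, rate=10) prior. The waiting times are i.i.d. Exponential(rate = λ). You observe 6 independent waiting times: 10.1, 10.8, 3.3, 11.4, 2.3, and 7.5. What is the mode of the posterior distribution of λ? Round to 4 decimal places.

The Exponential(rate=λ) likelihood is ∝ λ^n e^(−λΣtᵢ). Here n = 6 and Σtᵢ = 10.1 + 10.8 + 3.3 + 11.4 + 2.3 + 7.5 = 45.4.
Posterior ∝ λ^2e^(−10λ) · λ^6e^(−45.4λ) = λ^8e^(−55.4λ), i.e. Gamma(9, 55.4).
Mode = (a−1)/b = 8/55.4 ≈ 0.1444.

λ̂_MAP = 0.1444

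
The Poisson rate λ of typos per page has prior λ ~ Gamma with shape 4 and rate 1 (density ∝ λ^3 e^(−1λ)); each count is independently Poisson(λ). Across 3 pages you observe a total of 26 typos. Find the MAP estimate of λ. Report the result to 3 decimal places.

Σxᵢ = 26, n = 3.
Posterior ∝ λ^3e^(−1λ) · λ^26e^(−3λ) = λ^29e^(−4λ), i.e. Gamma(shape=30, rate=4).
The mode of a Gamma(a, b) with a ≥ 1 (shape–rate) is (a−1)/b = 29/4 ≈ 7.250.

λ̂_MAP = 7.250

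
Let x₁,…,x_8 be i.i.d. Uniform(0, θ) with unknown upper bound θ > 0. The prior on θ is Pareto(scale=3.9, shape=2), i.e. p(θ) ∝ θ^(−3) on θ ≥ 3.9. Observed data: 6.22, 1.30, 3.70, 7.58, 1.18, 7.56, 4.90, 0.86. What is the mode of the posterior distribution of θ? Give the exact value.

θ̂_MAP = 7.58

The Uniform(0, θ) likelihood is θ^(−n) for θ ≥ max(xᵢ), zero otherwise. Here max(xᵢ) = 7.58.
Posterior ∝ θ^(−3) · θ^(−8) = θ^(−11) on θ ≥ max(3.9, 7.58) = 7.58.
This density is strictly decreasing in θ, so the posterior mode lies at the lower boundary of the support.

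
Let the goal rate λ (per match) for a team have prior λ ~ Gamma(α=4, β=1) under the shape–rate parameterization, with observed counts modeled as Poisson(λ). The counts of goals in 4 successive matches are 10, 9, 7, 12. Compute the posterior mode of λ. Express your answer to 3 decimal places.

Σxᵢ = 10+9+7+12 = 38, with n = 4.
Posterior ∝ λ^3e^(−1λ) · λ^38e^(−4λ) = λ^41e^(−5λ), i.e. Gamma(shape=42, rate=5).
The mode of a Gamma(a, b) with a ≥ 1 (shape–rate) is (a−1)/b = 41/5 ≈ 8.200.

λ̂_MAP = 8.200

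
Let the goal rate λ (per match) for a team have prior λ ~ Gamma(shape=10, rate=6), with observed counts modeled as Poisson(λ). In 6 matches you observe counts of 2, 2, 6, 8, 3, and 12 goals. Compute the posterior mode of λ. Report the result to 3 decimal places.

λ̂_MAP = 3.500

Σxᵢ = 2+2+6+8+3+12 = 33, with n = 6.
Posterior ∝ λ^9e^(−6λ) · λ^33e^(−6λ) = λ^42e^(−12λ), i.e. Gamma(shape=43, rate=12).
The mode of a Gamma(a, b) with a ≥ 1 (shape–rate) is (a−1)/b = 42/12 ≈ 3.500.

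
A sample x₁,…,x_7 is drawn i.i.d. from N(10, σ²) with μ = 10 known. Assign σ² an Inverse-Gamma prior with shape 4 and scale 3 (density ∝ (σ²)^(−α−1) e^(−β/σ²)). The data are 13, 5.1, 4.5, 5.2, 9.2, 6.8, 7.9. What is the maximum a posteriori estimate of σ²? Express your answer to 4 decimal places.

Sum of squared deviations about the known mean: SS = (13−10)² + (5.1−10)² + (4.5−10)² + (5.2−10)² + (9.2−10)² + (6.8−10)² + (7.9−10)² = 101.59.
The Normal likelihood contributes (σ²)^(−n/2) exp(−SS/(2σ²)), so the posterior is Inverse-Gamma(α + n/2, β + SS/2) = Inverse-Gamma(7.5, 53.795).
The mode of Inverse-Gamma(a, b) is b/(a+1) = 53.795/8.5 ≈ 6.3288.

σ̂²_MAP = 6.3288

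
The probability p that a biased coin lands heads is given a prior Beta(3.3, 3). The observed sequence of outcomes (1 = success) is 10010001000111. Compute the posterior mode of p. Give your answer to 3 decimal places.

p̂_MAP = 0.454

Prior: Beta(3.3, 3).
Data: 6 successes in 14 trials (from the sequence). The binomial likelihood contributes p^6(1−p)^8, so the posterior is Beta(3.3+6, 3+8) = Beta(9.3, 11).
For Beta(a, b) with a, b > 1 the mode is (a−1)/(a+b−2) = 8.3/18.3 ≈ 0.454.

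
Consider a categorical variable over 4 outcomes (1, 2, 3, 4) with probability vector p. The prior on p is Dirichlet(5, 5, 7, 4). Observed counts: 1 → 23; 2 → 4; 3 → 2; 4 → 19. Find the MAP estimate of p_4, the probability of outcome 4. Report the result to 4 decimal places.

The posterior is Dirichlet(αᵢ + nᵢ) = Dirichlet(28, 9, 9, 23).
For a Dirichlet(a₁,…,a_K) with all aᵢ > 1, the mode has j-th component (aⱼ − 1)/(Σaᵢ − K).
Here Σaᵢ = 69 and K = 4, so p_4 = (23 − 1)/(69 − 4) = 22/65 ≈ 0.3385.

MAP estimate: 0.3385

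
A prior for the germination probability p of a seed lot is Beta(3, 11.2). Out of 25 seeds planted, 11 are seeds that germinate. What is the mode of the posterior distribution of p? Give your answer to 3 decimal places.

p̂_MAP = 0.349

Prior: Beta(3, 11.2).
Data: 11 successes in 25 trials. The binomial likelihood contributes p^11(1−p)^14, so the posterior is Beta(3+11, 11.2+14) = Beta(14, 25.2).
For Beta(a, b) with a, b > 1 the mode is (a−1)/(a+b−2) = 13/37.2 ≈ 0.349.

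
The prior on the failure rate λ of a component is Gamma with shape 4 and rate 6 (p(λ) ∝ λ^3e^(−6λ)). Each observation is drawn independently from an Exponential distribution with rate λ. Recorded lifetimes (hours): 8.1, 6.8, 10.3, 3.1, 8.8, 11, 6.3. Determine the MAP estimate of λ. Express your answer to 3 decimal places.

λ̂_MAP = 0.166

The Exponential(rate=λ) likelihood is ∝ λ^n e^(−λΣtᵢ). Here n = 7 and Σtᵢ = 8.1 + 6.8 + 10.3 + 3.1 + 8.8 + 11 + 6.3 = 54.4.
Posterior ∝ λ^3e^(−6λ) · λ^7e^(−54.4λ) = λ^10e^(−60.4λ), i.e. Gamma(11, 60.4).
Mode = (a−1)/b = 10/60.4 ≈ 0.166.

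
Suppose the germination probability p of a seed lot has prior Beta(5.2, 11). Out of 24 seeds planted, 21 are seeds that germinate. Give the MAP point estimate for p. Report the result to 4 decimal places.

Prior: Beta(5.2, 11).
Data: 21 successes in 24 trials. The binomial likelihood contributes p^21(1−p)^3, so the posterior is Beta(5.2+21, 11+3) = Beta(26.2, 14).
For Beta(a, b) with a, b > 1 the mode is (a−1)/(a+b−2) = 25.2/38.2 ≈ 0.6597.

p̂_MAP = 0.6597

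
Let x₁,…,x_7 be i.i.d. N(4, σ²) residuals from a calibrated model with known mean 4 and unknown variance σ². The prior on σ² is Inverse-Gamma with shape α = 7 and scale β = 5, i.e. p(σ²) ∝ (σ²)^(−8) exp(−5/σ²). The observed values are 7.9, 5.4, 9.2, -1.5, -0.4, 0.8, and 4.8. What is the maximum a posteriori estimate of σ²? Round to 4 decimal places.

σ̂²_MAP = 4.9870

Sum of squared deviations about the known mean: SS = (7.9−4)² + (5.4−4)² + (9.2−4)² + (-1.5−4)² + (-0.4−4)² + (0.8−4)² + (4.8−4)² = 104.7.
The Normal likelihood contributes (σ²)^(−n/2) exp(−SS/(2σ²)), so the posterior is Inverse-Gamma(α + n/2, β + SS/2) = Inverse-Gamma(10.5, 57.35).
The mode of Inverse-Gamma(a, b) is b/(a+1) = 57.35/11.5 ≈ 4.9870.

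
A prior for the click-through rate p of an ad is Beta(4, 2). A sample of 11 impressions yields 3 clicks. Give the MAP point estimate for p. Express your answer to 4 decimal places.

p̂_MAP = 0.4000

Prior: Beta(4, 2).
Data: 3 successes in 11 trials. The binomial likelihood contributes p^3(1−p)^8, so the posterior is Beta(4+3, 2+8) = Beta(7, 10).
For Beta(a, b) with a, b > 1 the mode is (a−1)/(a+b−2) = 6/15 ≈ 0.4000.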